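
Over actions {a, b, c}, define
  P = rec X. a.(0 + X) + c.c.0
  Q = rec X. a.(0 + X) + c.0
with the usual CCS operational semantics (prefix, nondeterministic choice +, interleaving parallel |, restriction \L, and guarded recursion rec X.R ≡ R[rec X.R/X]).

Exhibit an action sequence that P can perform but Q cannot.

cc

Reachable graph of P (4 states):
  u0 = rec X. a.(0 + X) + c.c.0 | --a--▸ u1, --c--▸ u2
  u1 = 0 + (rec X. a.(0 + X) + c.c.0) | --a--▸ u1, --c--▸ u2
  u2 = c.0 | --c--▸ u3
  u3 = 0 | stopped
Reachable graph of Q (3 states):
  v0 = rec X. a.(0 + X) + c.0 | --a--▸ v1, --c--▸ v2
  v1 = 0 + (rec X. a.(0 + X) + c.0) | --a--▸ v1, --c--▸ v2
  v2 = 0 | stopped
Executing cc from P (initial set {u0}):
  after c @ step 1: {u2}
  after c @ step 2: {u3}
  P completes σ.
Executing cc from Q (initial set {v0}):
  after c @ step 1: {v2}
  after c @ step 2: ∅  — Q cannot continue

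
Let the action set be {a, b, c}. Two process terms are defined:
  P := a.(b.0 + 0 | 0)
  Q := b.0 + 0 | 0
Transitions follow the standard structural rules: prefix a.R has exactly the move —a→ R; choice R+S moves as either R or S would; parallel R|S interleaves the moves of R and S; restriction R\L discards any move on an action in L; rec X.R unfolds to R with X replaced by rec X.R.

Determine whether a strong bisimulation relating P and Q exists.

not bisimilar

LTS(P): 3 reachable states
  m0 = a.(b.0 + 0 | 0) → ··a··> m1
  m1 = b.0 + 0 | 0 → ··b··> m2
  m2 = 0 → ∅
LTS(Q): 2 reachable states
  n0 = b.0 + 0 | 0 → ··b··> n1
  n1 = 0 → ∅
Coarsest stable partition (strong bisimilarity classes):
  B0 = {m0}
  B1 = {m1, n0}
  B2 = {m2, n1}
m0 ∈ B0, n0 ∈ B1 → different blocks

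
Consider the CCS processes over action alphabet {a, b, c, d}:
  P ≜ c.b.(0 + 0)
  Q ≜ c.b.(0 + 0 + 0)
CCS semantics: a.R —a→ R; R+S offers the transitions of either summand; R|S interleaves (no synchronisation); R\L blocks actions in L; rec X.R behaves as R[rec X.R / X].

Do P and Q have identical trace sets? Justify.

Reachable graph of P (3 states):
  m0 = c.b.(0 + 0) | ··c··> m1
  m1 = b.(0 + 0) | ··b··> m2
  m2 = 0 + 0 | deadlocked
Reachable graph of Q (3 states):
  n0 = c.b.(0 + 0 + 0) | ··c··> n1
  n1 = b.(0 + 0 + 0) | ··b··> n2
  n2 = 0 + 0 + 0 | deadlocked
Coarsest stable partition (strong bisimilarity classes):
  B0 = {m0, n0}
  B1 = {m1, n1}
  B2 = {m2, n2}
m0 ∈ B0, n0 ∈ B0 → same block
Bisimilar ⇒ trace-equivalent.

trace-equivalent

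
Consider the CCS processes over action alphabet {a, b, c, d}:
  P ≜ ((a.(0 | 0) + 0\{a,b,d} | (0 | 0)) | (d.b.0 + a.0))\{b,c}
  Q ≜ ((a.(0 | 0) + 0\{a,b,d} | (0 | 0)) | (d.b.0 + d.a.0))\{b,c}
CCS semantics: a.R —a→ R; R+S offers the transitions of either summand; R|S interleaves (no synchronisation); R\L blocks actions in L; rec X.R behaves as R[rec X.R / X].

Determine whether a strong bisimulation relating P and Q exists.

P's transition system — 6 states:
  u0 = ((a.(0 | 0) + 0\{a,b,d} | (0 | 0)) | (d.b.0 + a.0))\{b,c} :: —a→ u1, —a→ u2, —d→ u3
  u1 = ((a.(0 | 0) + 0\{a,b,d} | (0 | 0)) | 0)\{b,c} :: —a→ u4
  u2 = (0 | 0 | (d.b.0 + a.0))\{b,c} :: —a→ u4, —d→ u5
  u3 = ((a.(0 | 0) + 0\{a,b,d} | (0 | 0)) | b.0)\{b,c} :: —a→ u5
  u4 = (0 | 0 | 0)\{b,c} :: (no moves)
  u5 = (0 | 0 | b.0)\{b,c} :: (no moves)
Q's transition system — 8 states:
  v0 = ((a.(0 | 0) + 0\{a,b,d} | (0 | 0)) | (d.b.0 + d.a.0))\{b,c} :: —a→ v1, —d→ v2, —d→ v3
  v1 = (0 | 0 | (d.b.0 + d.a.0))\{b,c} :: —d→ v4, —d→ v5
  v2 = ((a.(0 | 0) + 0\{a,b,d} | (0 | 0)) | a.0)\{b,c} :: —a→ v4, —a→ v6
  v3 = ((a.(0 | 0) + 0\{a,b,d} | (0 | 0)) | b.0)\{b,c} :: —a→ v5
  v4 = (0 | 0 | a.0)\{b,c} :: —a→ v7
  v5 = (0 | 0 | b.0)\{b,c} :: (no moves)
  v6 = ((a.(0 | 0) + 0\{a,b,d} | (0 | 0)) | 0)\{b,c} :: —a→ v7
  v7 = (0 | 0 | 0)\{b,c} :: (no moves)
Partition-refinement fixed point:
  B0 = {u0}
  B1 = {u1, u3, v3, v4, v6}
  B2 = {u4, u5, v5, v7}
  B3 = {u2}
  B4 = {v0}
  B5 = {v1}
  B6 = {v2}
u0 ∈ B0, v0 ∈ B4 → different blocks

NO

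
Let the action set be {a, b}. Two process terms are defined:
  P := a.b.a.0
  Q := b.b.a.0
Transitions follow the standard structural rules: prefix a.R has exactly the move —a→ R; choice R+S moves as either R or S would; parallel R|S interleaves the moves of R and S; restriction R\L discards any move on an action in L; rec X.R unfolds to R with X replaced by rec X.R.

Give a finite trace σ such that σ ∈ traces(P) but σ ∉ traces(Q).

a

Reachable graph of P (4 states):
  u0 = a.b.a.0 → -a-> u1
  u1 = b.a.0 → -b-> u2
  u2 = a.0 → -a-> u3
  u3 = 0 → (no moves)
Reachable graph of Q (4 states):
  v0 = b.b.a.0 → -b-> v1
  v1 = b.a.0 → -b-> v2
  v2 = a.0 → -a-> v3
  v3 = 0 → (no moves)
Trace ⟨a⟩ through P, begin at {u0}:
  step 1 (a): {u1}
  ✓ P
Trace ⟨a⟩ through Q, begin at {v0}:
  step 1 (a): ∅  — Q cannot continue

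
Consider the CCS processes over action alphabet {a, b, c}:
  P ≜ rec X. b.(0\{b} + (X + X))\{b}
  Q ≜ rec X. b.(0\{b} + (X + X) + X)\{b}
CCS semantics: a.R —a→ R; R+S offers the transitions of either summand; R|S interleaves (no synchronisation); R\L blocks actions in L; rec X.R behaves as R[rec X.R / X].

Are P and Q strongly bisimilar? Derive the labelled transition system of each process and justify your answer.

P ~ Q

Reachable graph of P (2 states):
  m0 = rec X. b.(0\{b} + (X + X))\{b} has moves =b=> m1
  m1 = (0\{b} + ((rec X. b.(0\{b} + (X + X))\{b}) + (rec X. b.(0\{b} + (X + X))\{b})))\{b} has moves ∅
Reachable graph of Q (2 states):
  n0 = rec X. b.(0\{b} + (X + X) + X)\{b} has moves =b=> n1
  n1 = (0\{b} + ((rec X. b.(0\{b} + (X + X) + X)\{b}) + (rec X. b.(0\{b} + (X + X) + X)\{b})) + (rec X. b.(0\{b} + (X + X) + X)\{b}))\{b} has moves ∅
Bisimilarity quotient blocks:
  B0 = {m0, n0}
  B1 = {m1, n1}
m0 ∈ B0, n0 ∈ B0 → same block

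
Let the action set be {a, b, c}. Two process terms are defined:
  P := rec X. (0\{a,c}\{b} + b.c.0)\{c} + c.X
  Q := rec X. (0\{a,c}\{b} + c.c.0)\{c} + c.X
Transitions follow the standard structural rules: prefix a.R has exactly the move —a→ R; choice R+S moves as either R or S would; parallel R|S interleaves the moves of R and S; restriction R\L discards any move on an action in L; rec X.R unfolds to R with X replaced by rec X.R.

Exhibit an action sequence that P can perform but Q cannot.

b

LTS(P): 2 reachable states
  m0 = rec X. (0\{a,c}\{b} + b.c.0)\{c} + c.X has moves -b-> m1, -c-> m0
  m1 = (c.0)\{c} has moves (no moves)
LTS(Q): 1 reachable states
  n0 = rec X. (0\{a,c}\{b} + c.c.0)\{c} + c.X has moves -c-> n0
Executing b from P (initial set {m0}):
  step 1 (b): {m1}
  — P admits the full trace.
Executing b from Q (initial set {n0}):
  step 1 (b): ∅  — Q cannot continue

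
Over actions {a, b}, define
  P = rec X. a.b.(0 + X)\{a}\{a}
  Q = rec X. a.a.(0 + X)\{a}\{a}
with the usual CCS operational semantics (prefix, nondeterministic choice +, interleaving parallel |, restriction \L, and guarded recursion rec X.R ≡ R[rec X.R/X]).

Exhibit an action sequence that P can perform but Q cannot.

Reachable graph of P (3 states):
  s0 = rec X. a.b.(0 + X)\{a}\{a} has moves =a=> s1
  s1 = b.(0 + (rec X. a.b.(0 + X)\{a}\{a}))\{a}\{a} has moves =b=> s2
  s2 = (0 + (rec X. a.b.(0 + X)\{a}\{a}))\{a}\{a} has moves ∅
Reachable graph of Q (3 states):
  t0 = rec X. a.a.(0 + X)\{a}\{a} has moves =a=> t1
  t1 = a.(0 + (rec X. a.a.(0 + X)\{a}\{a}))\{a}\{a} has moves =a=> t2
  t2 = (0 + (rec X. a.a.(0 + X)\{a}\{a}))\{a}\{a} has moves ∅
Run σ = ⟨ab⟩ on P: start {s0}
  step 1 (a): {s1}
  step 2 (b): {s2}
  P completes σ.
Run σ = ⟨ab⟩ on Q: start {t0}
  step 1 (a): {t1}
  step 2 (b): ∅  — Q cannot continue

ab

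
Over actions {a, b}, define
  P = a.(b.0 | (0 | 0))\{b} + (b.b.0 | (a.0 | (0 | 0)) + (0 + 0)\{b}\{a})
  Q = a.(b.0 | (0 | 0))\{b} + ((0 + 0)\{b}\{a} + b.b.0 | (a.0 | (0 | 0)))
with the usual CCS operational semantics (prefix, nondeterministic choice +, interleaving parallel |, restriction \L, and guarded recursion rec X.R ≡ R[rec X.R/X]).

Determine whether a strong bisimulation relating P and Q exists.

P's transition system — 7 states:
  s0 = a.(b.0 | (0 | 0))\{b} + (b.b.0 | (a.0 | (0 | 0)) + (0 + 0)\{b}\{a}) ⊢ —a→ s1, —a→ s2, —b→ s3
  s1 = (b.0 | (0 | 0))\{b} ⊢ ·
  s2 = b.b.0 | (0 | (0 | 0)) ⊢ —b→ s4
  s3 = b.0 | (a.0 | (0 | 0)) ⊢ —a→ s4, —b→ s5
  s4 = b.0 | (0 | (0 | 0)) ⊢ —b→ s6
  s5 = 0 | (a.0 | (0 | 0)) ⊢ —a→ s6
  s6 = 0 | (0 | (0 | 0)) ⊢ ·
Q's transition system — 7 states:
  t0 = a.(b.0 | (0 | 0))\{b} + ((0 + 0)\{b}\{a} + b.b.0 | (a.0 | (0 | 0))) ⊢ —a→ t1, —a→ t2, —b→ t3
  t1 = (b.0 | (0 | 0))\{b} ⊢ ·
  t2 = b.b.0 | (0 | (0 | 0)) ⊢ —b→ t4
  t3 = b.0 | (a.0 | (0 | 0)) ⊢ —a→ t4, —b→ t5
  t4 = b.0 | (0 | (0 | 0)) ⊢ —b→ t6
  t5 = 0 | (a.0 | (0 | 0)) ⊢ —a→ t6
  t6 = 0 | (0 | (0 | 0)) ⊢ ·
Bisimilarity quotient blocks:
  B0 = {s0, t0}
  B1 = {s3, t3}
  B2 = {s4, t4}
  B3 = {s1, s6, t1, t6}
  B4 = {s5, t5}
  B5 = {s2, t2}
s0 ∈ B0, t0 ∈ B0 → same block

YES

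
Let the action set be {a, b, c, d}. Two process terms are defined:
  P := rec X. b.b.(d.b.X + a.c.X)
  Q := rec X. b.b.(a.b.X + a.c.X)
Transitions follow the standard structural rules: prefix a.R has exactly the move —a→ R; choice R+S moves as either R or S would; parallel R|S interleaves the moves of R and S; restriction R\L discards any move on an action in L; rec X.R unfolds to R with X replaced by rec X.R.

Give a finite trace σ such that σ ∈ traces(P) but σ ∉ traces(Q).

LTS(P): 5 reachable states
  p0 = rec X. b.b.(d.b.X + a.c.X) has moves —b→ p1
  p1 = b.(d.b.(rec X. b.b.(d.b.X + a.c.X)) + a.c.(rec X. b.b.(d.b.X + a.c.X))) has moves —b→ p2
  p2 = d.b.(rec X. b.b.(d.b.X + a.c.X)) + a.c.(rec X. b.b.(d.b.X + a.c.X)) has moves —a→ p3, —d→ p4
  p3 = c.(rec X. b.b.(d.b.X + a.c.X)) has moves —c→ p0
  p4 = b.(rec X. b.b.(d.b.X + a.c.X)) has moves —b→ p0
LTS(Q): 5 reachable states
  q0 = rec X. b.b.(a.b.X + a.c.X) has moves —b→ q1
  q1 = b.(a.b.(rec X. b.b.(a.b.X + a.c.X)) + a.c.(rec X. b.b.(a.b.X + a.c.X))) has moves —b→ q2
  q2 = a.b.(rec X. b.b.(a.b.X + a.c.X)) + a.c.(rec X. b.b.(a.b.X + a.c.X)) has moves —a→ q3, —a→ q4
  q3 = b.(rec X. b.b.(a.b.X + a.c.X)) has moves —b→ q0
  q4 = c.(rec X. b.b.(a.b.X + a.c.X)) has moves —c→ q0
Run σ = ⟨bbd⟩ on P: start {p0}
  after b @ step 1: {p1}
  after b @ step 2: {p2}
  after d @ step 3: {p4}
  P completes σ.
Run σ = ⟨bbd⟩ on Q: start {q0}
  after b @ step 1: {q1}
  after b @ step 2: {q2}
  after d @ step 3: ∅ (Q stuck)

bbd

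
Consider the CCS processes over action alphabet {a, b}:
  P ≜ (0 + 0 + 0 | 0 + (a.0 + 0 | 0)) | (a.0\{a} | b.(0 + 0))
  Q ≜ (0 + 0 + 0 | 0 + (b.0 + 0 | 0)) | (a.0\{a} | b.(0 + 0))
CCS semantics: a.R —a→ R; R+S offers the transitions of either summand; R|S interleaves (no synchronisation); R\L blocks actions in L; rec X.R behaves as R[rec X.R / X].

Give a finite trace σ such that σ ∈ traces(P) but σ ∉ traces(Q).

aa

LTS(P): 8 reachable states
  m0 = (0 + 0 + 0 | 0 + (a.0 + 0 | 0)) | (a.0\{a} | b.(0 + 0)) has moves -a-> m1, -a-> m2, -b-> m3
  m1 = (0 + 0 + 0 | 0 + (a.0 + 0 | 0)) | (0\{a} | b.(0 + 0)) has moves -a-> m4, -b-> m5
  m2 = 0 | (a.0\{a} | b.(0 + 0)) has moves -a-> m4, -b-> m6
  m3 = (0 + 0 + 0 | 0 + (a.0 + 0 | 0)) | (a.0\{a} | (0 + 0)) has moves -a-> m5, -a-> m6
  m4 = 0 | (0\{a} | b.(0 + 0)) has moves -b-> m7
  m5 = (0 + 0 + 0 | 0 + (a.0 + 0 | 0)) | (0\{a} | (0 + 0)) has moves -a-> m7
  m6 = 0 | (a.0\{a} | (0 + 0)) has moves -a-> m7
  m7 = 0 | (0\{a} | (0 + 0)) has moves ∅
LTS(Q): 8 reachable states
  n0 = (0 + 0 + 0 | 0 + (b.0 + 0 | 0)) | (a.0\{a} | b.(0 + 0)) has moves -a-> n1, -b-> n2, -b-> n3
  n1 = (0 + 0 + 0 | 0 + (b.0 + 0 | 0)) | (0\{a} | b.(0 + 0)) has moves -b-> n4, -b-> n5
  n2 = (0 + 0 + 0 | 0 + (b.0 + 0 | 0)) | (a.0\{a} | (0 + 0)) has moves -a-> n4, -b-> n6
  n3 = 0 | (a.0\{a} | b.(0 + 0)) has moves -a-> n5, -b-> n6
  n4 = (0 + 0 + 0 | 0 + (b.0 + 0 | 0)) | (0\{a} | (0 + 0)) has moves -b-> n7
  n5 = 0 | (0\{a} | b.(0 + 0)) has moves -b-> n7
  n6 = 0 | (a.0\{a} | (0 + 0)) has moves -a-> n7
  n7 = 0 | (0\{a} | (0 + 0)) has moves ∅
Executing aa from P (initial set {m0}):
  after a @ step 1: {m1, m2}
  after a @ step 2: {m4}
  P completes σ.
Executing aa from Q (initial set {n0}):
  after a @ step 1: {n1}
  after a @ step 2: ∅  — Q cannot continue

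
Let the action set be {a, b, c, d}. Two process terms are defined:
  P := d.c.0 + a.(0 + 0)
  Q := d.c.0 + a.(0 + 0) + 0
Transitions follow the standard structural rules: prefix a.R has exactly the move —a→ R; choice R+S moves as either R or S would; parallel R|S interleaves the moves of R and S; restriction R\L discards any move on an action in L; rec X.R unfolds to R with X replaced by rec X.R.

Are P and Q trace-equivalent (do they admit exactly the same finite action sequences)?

traces(P) = traces(Q)

Reachable graph of P (4 states):
  m0 = d.c.0 + a.(0 + 0) → =a=> m1, =d=> m2
  m1 = 0 + 0 → ∅
  m2 = c.0 → =c=> m3
  m3 = 0 → ∅
Reachable graph of Q (4 states):
  n0 = d.c.0 + a.(0 + 0) + 0 → =a=> n1, =d=> n2
  n1 = 0 + 0 → ∅
  n2 = c.0 → =c=> n3
  n3 = 0 → ∅
Coarsest stable partition (strong bisimilarity classes):
  B0 = {m0, n0}
  B1 = {m1, m3, n1, n3}
  B2 = {m2, n2}
m0 ∈ B0, n0 ∈ B0 → same block
Bisimilar ⇒ trace-equivalent.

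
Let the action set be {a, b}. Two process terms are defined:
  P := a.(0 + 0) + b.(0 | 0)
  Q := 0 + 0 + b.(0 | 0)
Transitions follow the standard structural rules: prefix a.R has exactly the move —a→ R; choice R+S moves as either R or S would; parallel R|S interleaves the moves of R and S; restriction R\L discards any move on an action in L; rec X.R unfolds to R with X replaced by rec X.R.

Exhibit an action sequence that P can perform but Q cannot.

Reachable graph of P (3 states):
  u0 = a.(0 + 0) + b.(0 | 0) | ··a··> u1, ··b··> u2
  u1 = 0 + 0 | deadlocked
  u2 = 0 | 0 | deadlocked
Reachable graph of Q (2 states):
  v0 = 0 + 0 + b.(0 | 0) | ··b··> v1
  v1 = 0 | 0 | deadlocked
Run σ = ⟨a⟩ on P: start {u0}
  after a @ step 1: {u1}
  — P admits the full trace.
Run σ = ⟨a⟩ on Q: start {v0}
  after a @ step 1: ∅  — Q cannot continue

a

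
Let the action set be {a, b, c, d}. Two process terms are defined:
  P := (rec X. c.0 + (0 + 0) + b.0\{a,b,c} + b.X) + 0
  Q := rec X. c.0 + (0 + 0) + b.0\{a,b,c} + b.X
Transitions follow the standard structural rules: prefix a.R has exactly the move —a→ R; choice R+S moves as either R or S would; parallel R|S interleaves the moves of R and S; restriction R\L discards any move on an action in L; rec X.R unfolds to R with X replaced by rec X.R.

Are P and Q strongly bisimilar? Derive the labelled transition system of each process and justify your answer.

YES

LTS(P): 4 reachable states
  p0 = (rec X. c.0 + (0 + 0) + b.0\{a,b,c} + b.X) + 0 :: —b→ p1, —b→ p2, —c→ p3
  p1 = 0\{a,b,c} :: (no moves)
  p2 = rec X. c.0 + (0 + 0) + b.0\{a,b,c} + b.X :: —b→ p1, —b→ p2, —c→ p3
  p3 = 0 :: (no moves)
LTS(Q): 3 reachable states
  q0 = rec X. c.0 + (0 + 0) + b.0\{a,b,c} + b.X :: —b→ q0, —b→ q1, —c→ q2
  q1 = 0\{a,b,c} :: (no moves)
  q2 = 0 :: (no moves)
Bisimilarity quotient blocks:
  B0 = {p0, p2, q0}
  B1 = {p1, p3, q1, q2}
p0 ∈ B0, q0 ∈ B0 → same block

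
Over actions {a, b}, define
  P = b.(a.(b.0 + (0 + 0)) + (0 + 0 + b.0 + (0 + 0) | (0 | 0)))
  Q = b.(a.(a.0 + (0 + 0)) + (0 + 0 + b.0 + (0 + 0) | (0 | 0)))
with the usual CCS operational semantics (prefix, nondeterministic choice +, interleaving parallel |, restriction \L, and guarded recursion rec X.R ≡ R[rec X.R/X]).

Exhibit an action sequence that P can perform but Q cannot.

Reachable graph of P (4 states):
  s0 = b.(a.(b.0 + (0 + 0)) + (0 + 0 + b.0 + (0 + 0) | (0 | 0))) → =b=> s1
  s1 = a.(b.0 + (0 + 0)) + (0 + 0 + b.0 + (0 + 0) | (0 | 0)) → =a=> s2, =b=> s3
  s2 = b.0 + (0 + 0) → =b=> s3
  s3 = 0 → stopped
Reachable graph of Q (4 states):
  t0 = b.(a.(a.0 + (0 + 0)) + (0 + 0 + b.0 + (0 + 0) | (0 | 0))) → =b=> t1
  t1 = a.(a.0 + (0 + 0)) + (0 + 0 + b.0 + (0 + 0) | (0 | 0)) → =a=> t2, =b=> t3
  t2 = a.0 + (0 + 0) → =a=> t3
  t3 = 0 → stopped
Trace ⟨bab⟩ through P, begin at {s0}:
  [1] b ⇒ {s1}
  [2] a ⇒ {s2}
  [3] b ⇒ {s3}
  P completes σ.
Trace ⟨bab⟩ through Q, begin at {t0}:
  [1] b ⇒ {t1}
  [2] a ⇒ {t2}
  [3] b ⇒ ∅ (Q stuck)

bab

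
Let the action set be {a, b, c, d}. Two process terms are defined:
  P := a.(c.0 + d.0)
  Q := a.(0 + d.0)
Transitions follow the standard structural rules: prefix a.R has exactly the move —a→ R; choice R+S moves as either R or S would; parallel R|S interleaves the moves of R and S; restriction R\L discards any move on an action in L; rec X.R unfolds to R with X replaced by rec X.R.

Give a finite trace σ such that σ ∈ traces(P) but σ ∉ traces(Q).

ac

Reachable graph of P (3 states):
  s0 = a.(c.0 + d.0) → -a-> s1
  s1 = c.0 + d.0 → -c-> s2, -d-> s2
  s2 = 0 → stopped
Reachable graph of Q (3 states):
  t0 = a.(0 + d.0) → -a-> t1
  t1 = 0 + d.0 → -d-> t2
  t2 = 0 → stopped
Trace ⟨ac⟩ through P, begin at {s0}:
  after a @ step 1: {s1}
  after c @ step 2: {s2}
  — P admits the full trace.
Trace ⟨ac⟩ through Q, begin at {t0}:
  after a @ step 1: {t1}
  after c @ step 2: ∅ (Q stuck)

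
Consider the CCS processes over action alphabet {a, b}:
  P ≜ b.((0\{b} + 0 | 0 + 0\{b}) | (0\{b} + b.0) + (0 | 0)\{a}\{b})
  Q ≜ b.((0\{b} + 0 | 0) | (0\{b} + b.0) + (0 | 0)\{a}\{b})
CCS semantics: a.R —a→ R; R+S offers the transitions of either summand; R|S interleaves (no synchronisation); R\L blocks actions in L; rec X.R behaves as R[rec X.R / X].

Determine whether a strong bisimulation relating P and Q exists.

P's transition system — 3 states:
  u0 = b.((0\{b} + 0 | 0 + 0\{b}) | (0\{b} + b.0) + (0 | 0)\{a}\{b}) :: =b=> u1
  u1 = (0\{b} + 0 | 0 + 0\{b}) | (0\{b} + b.0) + (0 | 0)\{a}\{b} :: =b=> u2
  u2 = (0\{b} + 0 | 0 + 0\{b}) | 0 :: deadlocked
Q's transition system — 3 states:
  v0 = b.((0\{b} + 0 | 0) | (0\{b} + b.0) + (0 | 0)\{a}\{b}) :: =b=> v1
  v1 = (0\{b} + 0 | 0) | (0\{b} + b.0) + (0 | 0)\{a}\{b} :: =b=> v2
  v2 = (0\{b} + 0 | 0) | 0 :: deadlocked
Partition-refinement fixed point:
  B0 = {u0, v0}
  B1 = {u1, v1}
  B2 = {u2, v2}
u0 ∈ B0, v0 ∈ B0 → same block

bisimilar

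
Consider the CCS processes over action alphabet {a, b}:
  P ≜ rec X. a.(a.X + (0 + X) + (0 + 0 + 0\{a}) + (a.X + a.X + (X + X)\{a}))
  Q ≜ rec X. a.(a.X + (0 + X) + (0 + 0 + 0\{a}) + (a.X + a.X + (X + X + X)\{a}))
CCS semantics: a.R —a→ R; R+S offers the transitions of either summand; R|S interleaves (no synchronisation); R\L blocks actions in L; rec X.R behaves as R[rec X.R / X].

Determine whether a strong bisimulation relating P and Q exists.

Reachable graph of P (2 states):
  p0 = rec X. a.(a.X + (0 + X) + (0 + 0 + 0\{a}) + (a.X + a.X + (X + X)\{a})) has moves --a--▸ p1
  p1 = a.(rec X. a.(a.X + (0 + X) + (0 + 0 + 0\{a}) + (a.X + a.X + (X + X)\{a}))) + (0 + (rec X. a.(a.X + (0 + X) + (0 + 0 + 0\{a}) + (a.X + a.X + (X + X)\{a})))) + (0 + 0 + 0\{a}) + (a.(rec X. a.(a.X + (0 + X) + (0 + 0 + 0\{a}) + (a.X + a.X + (X + X)\{a}))) + a.(rec X. a.(a.X + (0 + X) + (0 + 0 + 0\{a}) + (a.X + a.X + (X + X)\{a}))) + ((rec X. a.(a.X + (0 + X) + (0 + 0 + 0\{a}) + (a.X + a.X + (X + X)\{a}))) + (rec X. a.(a.X + (0 + X) + (0 + 0 + 0\{a}) + (a.X + a.X + (X + X)\{a}))))\{a}) has moves --a--▸ p0, --a--▸ p1
Reachable graph of Q (2 states):
  q0 = rec X. a.(a.X + (0 + X) + (0 + 0 + 0\{a}) + (a.X + a.X + (X + X + X)\{a})) has moves --a--▸ q1
  q1 = a.(rec X. a.(a.X + (0 + X) + (0 + 0 + 0\{a}) + (a.X + a.X + (X + X + X)\{a}))) + (0 + (rec X. a.(a.X + (0 + X) + (0 + 0 + 0\{a}) + (a.X + a.X + (X + X + X)\{a})))) + (0 + 0 + 0\{a}) + (a.(rec X. a.(a.X + (0 + X) + (0 + 0 + 0\{a}) + (a.X + a.X + (X + X + X)\{a}))) + a.(rec X. a.(a.X + (0 + X) + (0 + 0 + 0\{a}) + (a.X + a.X + (X + X + X)\{a}))) + ((rec X. a.(a.X + (0 + X) + (0 + 0 + 0\{a}) + (a.X + a.X + (X + X + X)\{a}))) + (rec X. a.(a.X + (0 + X) + (0 + 0 + 0\{a}) + (a.X + a.X + (X + X + X)\{a}))) + (rec X. a.(a.X + (0 + X) + (0 + 0 + 0\{a}) + (a.X + a.X + (X + X + X)\{a}))))\{a}) has moves --a--▸ q0, --a--▸ q1
Bisimilarity quotient blocks:
  B0 = {p0, p1, q0, q1}
p0 ∈ B0, q0 ∈ B0 → same block

bisimilar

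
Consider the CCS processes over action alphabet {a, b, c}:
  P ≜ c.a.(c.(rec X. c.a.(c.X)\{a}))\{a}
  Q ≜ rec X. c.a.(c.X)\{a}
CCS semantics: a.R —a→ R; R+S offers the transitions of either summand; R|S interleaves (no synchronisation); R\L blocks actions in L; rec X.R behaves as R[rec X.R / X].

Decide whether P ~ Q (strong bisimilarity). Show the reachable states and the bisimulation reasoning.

bisimilar

LTS(P): 5 reachable states
  s0 = c.a.(c.(rec X. c.a.(c.X)\{a}))\{a} | ··c··> s1
  s1 = a.(c.(rec X. c.a.(c.X)\{a}))\{a} | ··a··> s2
  s2 = (c.(rec X. c.a.(c.X)\{a}))\{a} | ··c··> s3
  s3 = (rec X. c.a.(c.X)\{a})\{a} | ··c··> s4
  s4 = (a.(c.(rec X. c.a.(c.X)\{a}))\{a})\{a} | ·
LTS(Q): 5 reachable states
  t0 = rec X. c.a.(c.X)\{a} | ··c··> t1
  t1 = a.(c.(rec X. c.a.(c.X)\{a}))\{a} | ··a··> t2
  t2 = (c.(rec X. c.a.(c.X)\{a}))\{a} | ··c··> t3
  t3 = (rec X. c.a.(c.X)\{a})\{a} | ··c··> t4
  t4 = (a.(c.(rec X. c.a.(c.X)\{a}))\{a})\{a} | ·
Bisimilarity quotient blocks:
  B0 = {s0, t0}
  B1 = {s1, t1}
  B2 = {s2, t2}
  B3 = {s3, t3}
  B4 = {s4, t4}
s0 ∈ B0, t0 ∈ B0 → same block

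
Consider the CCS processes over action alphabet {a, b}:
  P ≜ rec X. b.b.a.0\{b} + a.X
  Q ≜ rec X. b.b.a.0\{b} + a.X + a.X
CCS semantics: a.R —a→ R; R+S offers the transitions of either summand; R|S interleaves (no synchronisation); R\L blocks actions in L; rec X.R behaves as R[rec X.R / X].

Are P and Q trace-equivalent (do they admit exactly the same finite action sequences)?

Reachable graph of P (4 states):
  m0 = rec X. b.b.a.0\{b} + a.X ⊢ ··a··> m0, ··b··> m1
  m1 = b.a.0\{b} ⊢ ··b··> m2
  m2 = a.0\{b} ⊢ ··a··> m3
  m3 = 0\{b} ⊢ ∅
Reachable graph of Q (4 states):
  n0 = rec X. b.b.a.0\{b} + a.X + a.X ⊢ ··a··> n0, ··b··> n1
  n1 = b.a.0\{b} ⊢ ··b··> n2
  n2 = a.0\{b} ⊢ ··a··> n3
  n3 = 0\{b} ⊢ ∅
Coarsest stable partition (strong bisimilarity classes):
  B0 = {m0, n0}
  B1 = {m1, n1}
  B2 = {m2, n2}
  B3 = {m3, n3}
m0 ∈ B0, n0 ∈ B0 → same block
Bisimilar ⇒ trace-equivalent.

YES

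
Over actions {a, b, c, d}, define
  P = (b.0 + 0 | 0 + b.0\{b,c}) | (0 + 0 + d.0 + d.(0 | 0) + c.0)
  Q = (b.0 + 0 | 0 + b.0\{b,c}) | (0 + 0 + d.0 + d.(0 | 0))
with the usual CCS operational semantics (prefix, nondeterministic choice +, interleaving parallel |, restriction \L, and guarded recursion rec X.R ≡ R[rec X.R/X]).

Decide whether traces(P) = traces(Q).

trace-distinct — witness ⟨c⟩

P's transition system — 9 states:
  p0 = (b.0 + 0 | 0 + b.0\{b,c}) | (0 + 0 + d.0 + d.(0 | 0) + c.0) :: --b--▸ p1, --b--▸ p2, --c--▸ p3, --d--▸ p3, --d--▸ p4
  p1 = 0 | (0 + 0 + d.0 + d.(0 | 0) + c.0) :: --c--▸ p5, --d--▸ p5, --d--▸ p6
  p2 = 0\{b,c} | (0 + 0 + d.0 + d.(0 | 0) + c.0) :: --c--▸ p7, --d--▸ p7, --d--▸ p8
  p3 = (b.0 + 0 | 0 + b.0\{b,c}) | 0 :: --b--▸ p5, --b--▸ p7
  p4 = (b.0 + 0 | 0 + b.0\{b,c}) | (0 | 0) :: --b--▸ p6, --b--▸ p8
  p5 = 0 | 0 :: ·
  p6 = 0 | (0 | 0) :: ·
  p7 = 0\{b,c} | 0 :: ·
  p8 = 0\{b,c} | (0 | 0) :: ·
Q's transition system — 9 states:
  q0 = (b.0 + 0 | 0 + b.0\{b,c}) | (0 + 0 + d.0 + d.(0 | 0)) :: --b--▸ q1, --b--▸ q2, --d--▸ q3, --d--▸ q4
  q1 = 0 | (0 + 0 + d.0 + d.(0 | 0)) :: --d--▸ q5, --d--▸ q6
  q2 = 0\{b,c} | (0 + 0 + d.0 + d.(0 | 0)) :: --d--▸ q7, --d--▸ q8
  q3 = (b.0 + 0 | 0 + b.0\{b,c}) | (0 | 0) :: --b--▸ q5, --b--▸ q7
  q4 = (b.0 + 0 | 0 + b.0\{b,c}) | 0 :: --b--▸ q6, --b--▸ q8
  q5 = 0 | (0 | 0) :: ·
  q6 = 0 | 0 :: ·
  q7 = 0\{b,c} | (0 | 0) :: ·
  q8 = 0\{b,c} | 0 :: ·
Executing c from P (initial set {p0}):
  [1] c ⇒ {p3}
  ✓ P
Executing c from Q (initial set {q0}):
  [1] c ⇒ no successor for Q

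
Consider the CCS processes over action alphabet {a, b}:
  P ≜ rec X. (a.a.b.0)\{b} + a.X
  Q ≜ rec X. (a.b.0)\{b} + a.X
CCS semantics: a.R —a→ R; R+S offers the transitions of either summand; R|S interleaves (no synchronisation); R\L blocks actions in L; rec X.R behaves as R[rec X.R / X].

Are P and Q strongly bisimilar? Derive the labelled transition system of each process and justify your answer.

P's transition system — 3 states:
  m0 = rec X. (a.a.b.0)\{b} + a.X has moves =a=> m0, =a=> m1
  m1 = (a.b.0)\{b} has moves =a=> m2
  m2 = (b.0)\{b} has moves deadlocked
Q's transition system — 2 states:
  n0 = rec X. (a.b.0)\{b} + a.X has moves =a=> n0, =a=> n1
  n1 = (b.0)\{b} has moves deadlocked
Partition-refinement fixed point:
  B0 = {m0}
  B1 = {m1}
  B2 = {m2, n1}
  B3 = {n0}
m0 ∈ B0, n0 ∈ B3 → different blocks

not bisimilar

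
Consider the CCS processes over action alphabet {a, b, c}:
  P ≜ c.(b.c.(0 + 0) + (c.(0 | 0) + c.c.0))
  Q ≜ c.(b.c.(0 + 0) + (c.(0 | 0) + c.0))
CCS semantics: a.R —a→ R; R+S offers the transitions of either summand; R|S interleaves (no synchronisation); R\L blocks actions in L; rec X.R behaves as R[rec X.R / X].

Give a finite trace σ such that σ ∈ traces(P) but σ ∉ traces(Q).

LTS(P): 7 reachable states
  s0 = c.(b.c.(0 + 0) + (c.(0 | 0) + c.c.0)) has moves -c-> s1
  s1 = b.c.(0 + 0) + (c.(0 | 0) + c.c.0) has moves -b-> s2, -c-> s3, -c-> s4
  s2 = c.(0 + 0) has moves -c-> s5
  s3 = 0 | 0 has moves ·
  s4 = c.0 has moves -c-> s6
  s5 = 0 + 0 has moves ·
  s6 = 0 has moves ·
LTS(Q): 6 reachable states
  t0 = c.(b.c.(0 + 0) + (c.(0 | 0) + c.0)) has moves -c-> t1
  t1 = b.c.(0 + 0) + (c.(0 | 0) + c.0) has moves -b-> t2, -c-> t3, -c-> t4
  t2 = c.(0 + 0) has moves -c-> t5
  t3 = 0 has moves ·
  t4 = 0 | 0 has moves ·
  t5 = 0 + 0 has moves ·
Run σ = ⟨ccc⟩ on P: start {s0}
  [1] c ⇒ {s1}
  [2] c ⇒ {s3, s4}
  [3] c ⇒ {s6}
  P completes σ.
Run σ = ⟨ccc⟩ on Q: start {t0}
  [1] c ⇒ {t1}
  [2] c ⇒ {t3, t4}
  [3] c ⇒ no successor for Q

ccc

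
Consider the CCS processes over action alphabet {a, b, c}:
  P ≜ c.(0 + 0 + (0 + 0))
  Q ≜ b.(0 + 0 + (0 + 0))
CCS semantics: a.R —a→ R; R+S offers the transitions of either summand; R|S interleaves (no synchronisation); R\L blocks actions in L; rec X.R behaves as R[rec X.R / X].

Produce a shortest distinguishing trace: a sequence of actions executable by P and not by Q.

P's transition system — 2 states:
  m0 = c.(0 + 0 + (0 + 0)) ⊢ =c=> m1
  m1 = 0 + 0 + (0 + 0) ⊢ ·
Q's transition system — 2 states:
  n0 = b.(0 + 0 + (0 + 0)) ⊢ =b=> n1
  n1 = 0 + 0 + (0 + 0) ⊢ ·
Run σ = ⟨c⟩ on P: start {m0}
  [1] c ⇒ {m1}
  P completes σ.
Run σ = ⟨c⟩ on Q: start {n0}
  [1] c ⇒ ∅ (Q stuck)

c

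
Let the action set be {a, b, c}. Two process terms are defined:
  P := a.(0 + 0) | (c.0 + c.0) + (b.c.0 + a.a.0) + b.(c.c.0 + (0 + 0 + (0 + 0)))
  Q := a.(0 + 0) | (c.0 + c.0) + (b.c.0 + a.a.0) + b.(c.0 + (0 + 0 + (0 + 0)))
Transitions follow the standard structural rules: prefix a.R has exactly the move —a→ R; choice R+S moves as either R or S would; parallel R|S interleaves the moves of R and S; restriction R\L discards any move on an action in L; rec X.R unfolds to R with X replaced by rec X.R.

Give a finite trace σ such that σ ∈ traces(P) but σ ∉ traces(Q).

Reachable graph of P (8 states):
  m0 = a.(0 + 0) | (c.0 + c.0) + (b.c.0 + a.a.0) + b.(c.c.0 + (0 + 0 + (0 + 0))) :: --a--▸ m1, --a--▸ m2, --b--▸ m3, --b--▸ m4, --c--▸ m5
  m1 = (0 + 0) | (c.0 + c.0) :: --c--▸ m6
  m2 = a.0 :: --a--▸ m7
  m3 = c.0 :: --c--▸ m7
  m4 = c.c.0 + (0 + 0 + (0 + 0)) :: --c--▸ m3
  m5 = a.(0 + 0) | 0 :: --a--▸ m6
  m6 = (0 + 0) | 0 :: deadlocked
  m7 = 0 :: deadlocked
Reachable graph of Q (8 states):
  n0 = a.(0 + 0) | (c.0 + c.0) + (b.c.0 + a.a.0) + b.(c.0 + (0 + 0 + (0 + 0))) :: --a--▸ n1, --a--▸ n2, --b--▸ n3, --b--▸ n4, --c--▸ n5
  n1 = (0 + 0) | (c.0 + c.0) :: --c--▸ n6
  n2 = a.0 :: --a--▸ n7
  n3 = c.0 :: --c--▸ n7
  n4 = c.0 + (0 + 0 + (0 + 0)) :: --c--▸ n7
  n5 = a.(0 + 0) | 0 :: --a--▸ n6
  n6 = (0 + 0) | 0 :: deadlocked
  n7 = 0 :: deadlocked
Run σ = ⟨bcc⟩ on P: start {m0}
  [1] b ⇒ {m3, m4}
  [2] c ⇒ {m3, m7}
  [3] c ⇒ {m7}
  ✓ P
Run σ = ⟨bcc⟩ on Q: start {n0}
  [1] b ⇒ {n3, n4}
  [2] c ⇒ {n7}
  [3] c ⇒ no successor for Q

bcc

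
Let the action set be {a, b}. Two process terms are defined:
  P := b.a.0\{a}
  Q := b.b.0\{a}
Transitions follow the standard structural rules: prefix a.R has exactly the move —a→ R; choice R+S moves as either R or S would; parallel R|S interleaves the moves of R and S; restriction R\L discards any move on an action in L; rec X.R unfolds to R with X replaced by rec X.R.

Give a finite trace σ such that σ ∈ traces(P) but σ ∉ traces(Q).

Reachable graph of P (3 states):
  m0 = b.a.0\{a} | —b→ m1
  m1 = a.0\{a} | —a→ m2
  m2 = 0\{a} | ∅
Reachable graph of Q (3 states):
  n0 = b.b.0\{a} | —b→ n1
  n1 = b.0\{a} | —b→ n2
  n2 = 0\{a} | ∅
Executing ba from P (initial set {m0}):
  step 1 (b): {m1}
  step 2 (a): {m2}
  ✓ P
Executing ba from Q (initial set {n0}):
  step 1 (b): {n1}
  step 2 (a): ∅ (Q stuck)

ba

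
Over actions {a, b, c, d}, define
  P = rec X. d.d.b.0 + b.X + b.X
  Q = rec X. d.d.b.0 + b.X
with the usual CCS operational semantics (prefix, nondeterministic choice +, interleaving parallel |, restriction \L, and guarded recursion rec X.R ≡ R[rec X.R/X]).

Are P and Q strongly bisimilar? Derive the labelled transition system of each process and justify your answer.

bisimilar

P's transition system — 4 states:
  u0 = rec X. d.d.b.0 + b.X + b.X | --b--▸ u0, --d--▸ u1
  u1 = d.b.0 | --d--▸ u2
  u2 = b.0 | --b--▸ u3
  u3 = 0 | ∅
Q's transition system — 4 states:
  v0 = rec X. d.d.b.0 + b.X | --b--▸ v0, --d--▸ v1
  v1 = d.b.0 | --d--▸ v2
  v2 = b.0 | --b--▸ v3
  v3 = 0 | ∅
Partition-refinement fixed point:
  B0 = {u0, v0}
  B1 = {u1, v1}
  B2 = {u2, v2}
  B3 = {u3, v3}
u0 ∈ B0, v0 ∈ B0 → same block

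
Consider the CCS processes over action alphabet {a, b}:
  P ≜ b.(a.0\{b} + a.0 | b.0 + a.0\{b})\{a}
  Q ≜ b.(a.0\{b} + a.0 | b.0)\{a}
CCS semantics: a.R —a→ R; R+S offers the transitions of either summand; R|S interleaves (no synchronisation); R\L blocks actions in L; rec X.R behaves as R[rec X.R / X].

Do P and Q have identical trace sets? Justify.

YES

Reachable graph of P (3 states):
  m0 = b.(a.0\{b} + a.0 | b.0 + a.0\{b})\{a} has moves -b-> m1
  m1 = (a.0\{b} + a.0 | b.0 + a.0\{b})\{a} has moves -b-> m2
  m2 = (a.0 | 0)\{a} has moves (no moves)
Reachable graph of Q (3 states):
  n0 = b.(a.0\{b} + a.0 | b.0)\{a} has moves -b-> n1
  n1 = (a.0\{b} + a.0 | b.0)\{a} has moves -b-> n2
  n2 = (a.0 | 0)\{a} has moves (no moves)
Partition-refinement fixed point:
  B0 = {m0, n0}
  B1 = {m1, n1}
  B2 = {m2, n2}
m0 ∈ B0, n0 ∈ B0 → same block
Bisimilar ⇒ trace-equivalent.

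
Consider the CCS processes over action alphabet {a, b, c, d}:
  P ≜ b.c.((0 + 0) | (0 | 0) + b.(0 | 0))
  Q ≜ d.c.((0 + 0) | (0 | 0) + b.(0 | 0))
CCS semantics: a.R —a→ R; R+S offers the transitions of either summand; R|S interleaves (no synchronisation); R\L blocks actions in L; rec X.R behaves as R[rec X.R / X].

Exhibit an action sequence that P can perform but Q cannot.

b

LTS(P): 4 reachable states
  p0 = b.c.((0 + 0) | (0 | 0) + b.(0 | 0)) :: --b--▸ p1
  p1 = c.((0 + 0) | (0 | 0) + b.(0 | 0)) :: --c--▸ p2
  p2 = (0 + 0) | (0 | 0) + b.(0 | 0) :: --b--▸ p3
  p3 = 0 | 0 :: (no moves)
LTS(Q): 4 reachable states
  q0 = d.c.((0 + 0) | (0 | 0) + b.(0 | 0)) :: --d--▸ q1
  q1 = c.((0 + 0) | (0 | 0) + b.(0 | 0)) :: --c--▸ q2
  q2 = (0 + 0) | (0 | 0) + b.(0 | 0) :: --b--▸ q3
  q3 = 0 | 0 :: (no moves)
Executing b from P (initial set {p0}):
  after b @ step 1: {p1}
  P completes σ.
Executing b from Q (initial set {q0}):
  after b @ step 1: ∅  — Q cannot continue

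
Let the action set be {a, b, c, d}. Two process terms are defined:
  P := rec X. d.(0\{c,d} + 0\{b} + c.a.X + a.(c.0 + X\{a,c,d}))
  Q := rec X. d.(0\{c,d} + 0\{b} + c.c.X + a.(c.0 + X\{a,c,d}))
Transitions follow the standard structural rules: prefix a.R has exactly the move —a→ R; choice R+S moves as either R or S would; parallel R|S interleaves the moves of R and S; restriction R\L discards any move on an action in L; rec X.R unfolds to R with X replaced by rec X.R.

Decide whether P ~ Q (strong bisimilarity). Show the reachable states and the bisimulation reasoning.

NO

LTS(P): 5 reachable states
  p0 = rec X. d.(0\{c,d} + 0\{b} + c.a.X + a.(c.0 + X\{a,c,d})) → --d--▸ p1
  p1 = 0\{c,d} + 0\{b} + c.a.(rec X. d.(0\{c,d} + 0\{b} + c.a.X + a.(c.0 + X\{a,c,d}))) + a.(c.0 + (rec X. d.(0\{c,d} + 0\{b} + c.a.X + a.(c.0 + X\{a,c,d})))\{a,c,d}) → --a--▸ p2, --c--▸ p3
  p2 = c.0 + (rec X. d.(0\{c,d} + 0\{b} + c.a.X + a.(c.0 + X\{a,c,d})))\{a,c,d} → --c--▸ p4
  p3 = a.(rec X. d.(0\{c,d} + 0\{b} + c.a.X + a.(c.0 + X\{a,c,d}))) → --a--▸ p0
  p4 = 0 → (no moves)
LTS(Q): 5 reachable states
  q0 = rec X. d.(0\{c,d} + 0\{b} + c.c.X + a.(c.0 + X\{a,c,d})) → --d--▸ q1
  q1 = 0\{c,d} + 0\{b} + c.c.(rec X. d.(0\{c,d} + 0\{b} + c.c.X + a.(c.0 + X\{a,c,d}))) + a.(c.0 + (rec X. d.(0\{c,d} + 0\{b} + c.c.X + a.(c.0 + X\{a,c,d})))\{a,c,d}) → --a--▸ q2, --c--▸ q3
  q2 = c.0 + (rec X. d.(0\{c,d} + 0\{b} + c.c.X + a.(c.0 + X\{a,c,d})))\{a,c,d} → --c--▸ q4
  q3 = c.(rec X. d.(0\{c,d} + 0\{b} + c.c.X + a.(c.0 + X\{a,c,d}))) → --c--▸ q0
  q4 = 0 → (no moves)
Partition-refinement fixed point:
  B0 = {p0}
  B1 = {p1}
  B2 = {p2, q2}
  B3 = {p4, q4}
  B4 = {p3}
  B5 = {q0}
  B6 = {q1}
  B7 = {q3}
p0 ∈ B0, q0 ∈ B5 → different blocks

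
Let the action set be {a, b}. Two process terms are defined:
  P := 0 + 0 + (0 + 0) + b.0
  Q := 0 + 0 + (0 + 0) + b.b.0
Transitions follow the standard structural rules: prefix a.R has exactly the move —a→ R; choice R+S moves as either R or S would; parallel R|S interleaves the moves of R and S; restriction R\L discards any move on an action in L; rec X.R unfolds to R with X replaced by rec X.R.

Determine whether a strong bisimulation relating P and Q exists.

P ≁ Q

Reachable graph of P (2 states):
  s0 = 0 + 0 + (0 + 0) + b.0 | --b--▸ s1
  s1 = 0 | ·
Reachable graph of Q (3 states):
  t0 = 0 + 0 + (0 + 0) + b.b.0 | --b--▸ t1
  t1 = b.0 | --b--▸ t2
  t2 = 0 | ·
Coarsest stable partition (strong bisimilarity classes):
  B0 = {s0, t1}
  B1 = {s1, t2}
  B2 = {t0}
s0 ∈ B0, t0 ∈ B2 → different blocks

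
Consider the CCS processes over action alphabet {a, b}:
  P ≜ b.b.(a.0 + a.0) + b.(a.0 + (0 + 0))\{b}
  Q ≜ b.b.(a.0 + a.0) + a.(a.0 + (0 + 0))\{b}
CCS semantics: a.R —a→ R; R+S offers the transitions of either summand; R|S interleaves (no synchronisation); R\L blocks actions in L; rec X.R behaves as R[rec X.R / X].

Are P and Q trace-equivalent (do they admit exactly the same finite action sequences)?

NO — witness ⟨ba⟩

LTS(P): 6 reachable states
  s0 = b.b.(a.0 + a.0) + b.(a.0 + (0 + 0))\{b} has moves —b→ s1, —b→ s2
  s1 = (a.0 + (0 + 0))\{b} has moves —a→ s3
  s2 = b.(a.0 + a.0) has moves —b→ s4
  s3 = 0\{b} has moves deadlocked
  s4 = a.0 + a.0 has moves —a→ s5
  s5 = 0 has moves deadlocked
LTS(Q): 6 reachable states
  t0 = b.b.(a.0 + a.0) + a.(a.0 + (0 + 0))\{b} has moves —a→ t1, —b→ t2
  t1 = (a.0 + (0 + 0))\{b} has moves —a→ t3
  t2 = b.(a.0 + a.0) has moves —b→ t4
  t3 = 0\{b} has moves deadlocked
  t4 = a.0 + a.0 has moves —a→ t5
  t5 = 0 has moves deadlocked
Run σ = ⟨ba⟩ on P: start {s0}
  after b @ step 1: {s1, s2}
  after a @ step 2: {s3}
  — P admits the full trace.
Run σ = ⟨ba⟩ on Q: start {t0}
  after b @ step 1: {t2}
  after a @ step 2: ∅ (Q stuck)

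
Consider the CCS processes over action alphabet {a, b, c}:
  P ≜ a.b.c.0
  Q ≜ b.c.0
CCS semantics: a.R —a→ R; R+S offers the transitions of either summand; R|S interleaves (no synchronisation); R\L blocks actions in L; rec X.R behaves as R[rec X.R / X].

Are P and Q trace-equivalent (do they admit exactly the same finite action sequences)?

NO — witness ⟨a⟩

Reachable graph of P (4 states):
  u0 = a.b.c.0 ⊢ -a-> u1
  u1 = b.c.0 ⊢ -b-> u2
  u2 = c.0 ⊢ -c-> u3
  u3 = 0 ⊢ stopped
Reachable graph of Q (3 states):
  v0 = b.c.0 ⊢ -b-> v1
  v1 = c.0 ⊢ -c-> v2
  v2 = 0 ⊢ stopped
Executing a from P (initial set {u0}):
  [1] a ⇒ {u1}
  ✓ P
Executing a from Q (initial set {v0}):
  [1] a ⇒ no successor for Q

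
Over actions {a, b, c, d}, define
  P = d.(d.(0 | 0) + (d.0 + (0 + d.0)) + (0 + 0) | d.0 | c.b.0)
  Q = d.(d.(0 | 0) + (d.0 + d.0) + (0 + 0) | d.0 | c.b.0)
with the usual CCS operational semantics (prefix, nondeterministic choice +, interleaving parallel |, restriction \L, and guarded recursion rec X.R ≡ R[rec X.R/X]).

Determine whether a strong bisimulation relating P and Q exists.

Reachable graph of P (9 states):
  s0 = d.(d.(0 | 0) + (d.0 + (0 + d.0)) + (0 + 0) | d.0 | c.b.0) | --d--▸ s1
  s1 = d.(0 | 0) + (d.0 + (0 + d.0)) + (0 + 0) | d.0 | c.b.0 | --c--▸ s2, --d--▸ s3, --d--▸ s4, --d--▸ s5
  s2 = (0 + 0) | d.0 | b.0 | --b--▸ s6, --d--▸ s7
  s3 = (0 + 0) | 0 | c.b.0 | --c--▸ s7
  s4 = 0 | (no moves)
  s5 = 0 | 0 | (no moves)
  s6 = (0 + 0) | d.0 | 0 | --d--▸ s8
  s7 = (0 + 0) | 0 | b.0 | --b--▸ s8
  s8 = (0 + 0) | 0 | 0 | (no moves)
Reachable graph of Q (9 states):
  t0 = d.(d.(0 | 0) + (d.0 + d.0) + (0 + 0) | d.0 | c.b.0) | --d--▸ t1
  t1 = d.(0 | 0) + (d.0 + d.0) + (0 + 0) | d.0 | c.b.0 | --c--▸ t2, --d--▸ t3, --d--▸ t4, --d--▸ t5
  t2 = (0 + 0) | d.0 | b.0 | --b--▸ t6, --d--▸ t7
  t3 = (0 + 0) | 0 | c.b.0 | --c--▸ t7
  t4 = 0 | (no moves)
  t5 = 0 | 0 | (no moves)
  t6 = (0 + 0) | d.0 | 0 | --d--▸ t8
  t7 = (0 + 0) | 0 | b.0 | --b--▸ t8
  t8 = (0 + 0) | 0 | 0 | (no moves)
Partition-refinement fixed point:
  B0 = {s0, t0}
  B1 = {s1, t1}
  B2 = {s3, t3}
  B3 = {s7, t7}
  B4 = {s4, s5, s8, t4, t5, t8}
  B5 = {s2, t2}
  B6 = {s6, t6}
s0 ∈ B0, t0 ∈ B0 → same block

P ~ Q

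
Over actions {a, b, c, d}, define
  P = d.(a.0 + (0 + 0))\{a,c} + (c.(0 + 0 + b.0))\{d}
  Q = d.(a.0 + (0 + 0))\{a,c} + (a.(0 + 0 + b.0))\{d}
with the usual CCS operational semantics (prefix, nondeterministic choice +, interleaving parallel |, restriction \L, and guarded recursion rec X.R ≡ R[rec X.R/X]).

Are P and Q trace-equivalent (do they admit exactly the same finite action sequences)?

traces(P) ≠ traces(Q) — witness ⟨c⟩

P's transition system — 4 states:
  m0 = d.(a.0 + (0 + 0))\{a,c} + (c.(0 + 0 + b.0))\{d} ⊢ --c--▸ m1, --d--▸ m2
  m1 = (0 + 0 + b.0)\{d} ⊢ --b--▸ m3
  m2 = (a.0 + (0 + 0))\{a,c} ⊢ ·
  m3 = 0\{d} ⊢ ·
Q's transition system — 4 states:
  n0 = d.(a.0 + (0 + 0))\{a,c} + (a.(0 + 0 + b.0))\{d} ⊢ --a--▸ n1, --d--▸ n2
  n1 = (0 + 0 + b.0)\{d} ⊢ --b--▸ n3
  n2 = (a.0 + (0 + 0))\{a,c} ⊢ ·
  n3 = 0\{d} ⊢ ·
Run σ = ⟨c⟩ on P: start {m0}
  step 1 (c): {m1}
  P completes σ.
Run σ = ⟨c⟩ on Q: start {n0}
  step 1 (c): ∅  — Q cannot continue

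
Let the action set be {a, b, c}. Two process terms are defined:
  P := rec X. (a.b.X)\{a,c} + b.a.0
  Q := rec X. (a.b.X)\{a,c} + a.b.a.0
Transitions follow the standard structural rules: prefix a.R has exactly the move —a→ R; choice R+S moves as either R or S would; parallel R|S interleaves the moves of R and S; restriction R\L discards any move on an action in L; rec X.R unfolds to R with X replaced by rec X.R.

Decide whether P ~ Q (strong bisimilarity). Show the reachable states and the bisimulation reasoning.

LTS(P): 3 reachable states
  u0 = rec X. (a.b.X)\{a,c} + b.a.0 ⊢ ··b··> u1
  u1 = a.0 ⊢ ··a··> u2
  u2 = 0 ⊢ deadlocked
LTS(Q): 4 reachable states
  v0 = rec X. (a.b.X)\{a,c} + a.b.a.0 ⊢ ··a··> v1
  v1 = b.a.0 ⊢ ··b··> v2
  v2 = a.0 ⊢ ··a··> v3
  v3 = 0 ⊢ deadlocked
Partition-refinement fixed point:
  B0 = {u0, v1}
  B1 = {u1, v2}
  B2 = {u2, v3}
  B3 = {v0}
u0 ∈ B0, v0 ∈ B3 → different blocks

NO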